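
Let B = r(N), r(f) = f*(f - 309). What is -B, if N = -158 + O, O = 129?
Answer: -9802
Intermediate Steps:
N = -29 (N = -158 + 129 = -29)
r(f) = f*(-309 + f)
B = 9802 (B = -29*(-309 - 29) = -29*(-338) = 9802)
-B = -1*9802 = -9802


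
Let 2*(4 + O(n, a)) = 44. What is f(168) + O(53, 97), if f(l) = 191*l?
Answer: 32106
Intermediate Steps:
O(n, a) = 18 (O(n, a) = -4 + (½)*44 = -4 + 22 = 18)
f(168) + O(53, 97) = 191*168 + 18 = 32088 + 18 = 32106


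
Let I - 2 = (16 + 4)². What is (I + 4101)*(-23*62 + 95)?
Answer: -5993493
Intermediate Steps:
I = 402 (I = 2 + (16 + 4)² = 2 + 20² = 2 + 400 = 402)
(I + 4101)*(-23*62 + 95) = (402 + 4101)*(-23*62 + 95) = 4503*(-1426 + 95) = 4503*(-1331) = -5993493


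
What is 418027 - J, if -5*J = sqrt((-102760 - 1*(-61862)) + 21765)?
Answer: 418027 + 19*I*sqrt(53)/5 ≈ 4.1803e+5 + 27.664*I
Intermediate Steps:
J = -19*I*sqrt(53)/5 (J = -sqrt((-102760 - 1*(-61862)) + 21765)/5 = -sqrt((-102760 + 61862) + 21765)/5 = -sqrt(-40898 + 21765)/5 = -19*I*sqrt(53)/5 ≈ -27.664*I)
418027 - J = 418027 - (-19)*I*sqrt(53)/5 = 418027 + 19*I*sqrt(53)/5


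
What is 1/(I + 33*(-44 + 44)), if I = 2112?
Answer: 1/2112 ≈ 0.00047348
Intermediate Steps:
1/(I + 33*(-44 + 44)) = 1/(2112 + 33*(-44 + 44)) = 1/(2112 + 33*0) = 1/(2112 + 0) = 1/2112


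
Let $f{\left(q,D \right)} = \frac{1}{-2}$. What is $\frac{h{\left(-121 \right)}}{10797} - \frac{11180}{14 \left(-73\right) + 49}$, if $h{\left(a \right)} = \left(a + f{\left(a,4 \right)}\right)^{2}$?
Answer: $\frac{180098839}{14007308} \approx 12.857$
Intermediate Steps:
$f{\left(q,D \right)} = - \frac{1}{2}$
$h{\left(a \right)} = \left(- \frac{1}{2} + a\right)^{2}$ ($h{\left(a \right)} = \left(a - \frac{1}{2}\right)^{2} = \left(- \frac{1}{2} + a\right)^{2}$)
$\frac{h{\left(-121 \right)}}{10797} - \frac{11180}{14 \left(-73\right) + 49} = \frac{\frac{1}{4} \left(-1 + 2 \left(-121\right)\right)^{2}}{10797} - \frac{11180}{14 \left(-73\right) + 49} = \frac{\left(-1 - 242\right)^{2}}{4} \cdot \frac{1}{10797} - \frac{11180}{-1022 + 49} = \frac{\left(-243\right)^{2}}{4} \cdot \frac{1}{10797} - \frac{11180}{-973} = \frac{1}{4} \cdot 59049 \cdot \frac{1}{10797} - - \frac{11180}{973} = \frac{59049}{4} \cdot \frac{1}{10797} + \frac{11180}{973} = \frac{19683}{14396} + \frac{11180}{973} = \frac{180098839}{14007308}$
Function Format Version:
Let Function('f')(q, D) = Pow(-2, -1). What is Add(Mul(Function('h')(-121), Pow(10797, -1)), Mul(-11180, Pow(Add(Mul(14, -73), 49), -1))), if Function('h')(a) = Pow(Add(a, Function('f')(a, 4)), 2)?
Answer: Rational(180098839, 14007308) ≈ 12.857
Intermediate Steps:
Function('f')(q, D) = Rational(-1, 2)
Function('h')(a) = Pow(Add(Rational(-1, 2), a), 2) (Function('h')(a) = Pow(Add(a, Rational(-1, 2)), 2) = Pow(Add(Rational(-1, 2), a), 2))
Add(Mul(Function('h')(-121), Pow(10797, -1)), Mul(-11180, Pow(Add(Mul(14, -73), 49), -1))) = Add(Mul(Mul(Rational(1, 4), Pow(Add(-1, Mul(2, -121)), 2)), Pow(10797, -1)), Mul(-11180, Pow(Add(Mul(14, -73), 49), -1))) = Add(Mul(Mul(Rational(1, 4), Pow(Add(-1, -242), 2)), Rational(1, 10797)), Mul(-11180, Pow(Add(-1022, 49), -1))) = Add(Mul(Mul(Rational(1, 4), Pow(-243, 2)), Rational(1, 10797)), Mul(-11180, Pow(-973, -1))) = Add(Mul(Mul(Rational(1, 4), 59049), Rational(1, 10797)), Mul(-11180, Rational(-1, 973))) = Add(Mul(Rational(59049, 4), Rational(1, 10797)), Rational(11180, 973)) = Add(Rational(19683, 14396), Rational(11180, 973)) = Rational(180098839, 14007308)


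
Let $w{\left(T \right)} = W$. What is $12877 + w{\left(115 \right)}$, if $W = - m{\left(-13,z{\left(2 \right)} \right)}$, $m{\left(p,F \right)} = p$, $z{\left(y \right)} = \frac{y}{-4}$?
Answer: $12890$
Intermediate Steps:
$z{\left(y \right)} = - \frac{y}{4}$ ($z{\left(y \right)} = y \left(- \frac{1}{4}\right) = - \frac{y}{4}$)
$W = 13$ ($W = \left(-1\right) \left(-13\right) = 13$)
$w{\left(T \right)} = 13$
$12877 + w{\left(115 \right)} = 12877 + 13 = 12890$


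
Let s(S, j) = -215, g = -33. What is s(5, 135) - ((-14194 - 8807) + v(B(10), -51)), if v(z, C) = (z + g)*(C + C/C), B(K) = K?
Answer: 21636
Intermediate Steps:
v(z, C) = (1 + C)*(-33 + z) (v(z, C) = (z - 33)*(C + C/C) = (-33 + z)*(C + 1) = (-33 + z)*(1 + C) = (1 + C)*(-33 + z))
s(5, 135) - ((-14194 - 8807) + v(B(10), -51)) = -215 - ((-14194 - 8807) + (-33 + 10 - 33*(-51) - 51*10)) = -215 - (-23001 + (-33 + 10 + 1683 - 510)) = -215 - (-23001 + 1150) = -215 - 1*(-21851) = -215 + 21851 = 21636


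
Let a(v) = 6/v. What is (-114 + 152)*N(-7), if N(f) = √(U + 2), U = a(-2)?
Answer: 38*I ≈ 38.0*I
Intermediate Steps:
U = -3 (U = 6/(-2) = 6*(-½) = -3)
N(f) = I (N(f) = √(-3 + 2) = √(-1) = I)
(-114 + 152)*N(-7) = (-114 + 152)*I = 38*I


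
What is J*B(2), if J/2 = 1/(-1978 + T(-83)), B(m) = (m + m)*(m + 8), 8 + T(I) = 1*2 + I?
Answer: -80/2067 ≈ -0.038703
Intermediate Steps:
T(I) = -6 + I (T(I) = -8 + (1*2 + I) = -8 + (2 + I) = -6 + I)
B(m) = 2*m*(8 + m) (B(m) = (2*m)*(8 + m) = 2*m*(8 + m))
J = -2/2067 (J = 2/(-1978 + (-6 - 83)) = 2/(-1978 - 89) = 2/(-2067) = 2*(-1/2067) = -2/2067 ≈ -0.00096759)
J*B(2) = -4*2*(8 + 2)/2067 = -4*2*10/2067 = -2/2067*40 = -80/2067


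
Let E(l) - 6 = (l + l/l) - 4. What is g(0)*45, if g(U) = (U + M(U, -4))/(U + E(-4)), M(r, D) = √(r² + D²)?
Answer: -180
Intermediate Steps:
M(r, D) = √(D² + r²)
E(l) = 3 + l (E(l) = 6 + ((l + l/l) - 4) = 6 + ((l + 1) - 4) = 6 + ((1 + l) - 4) = 6 + (-3 + l) = 3 + l)
g(U) = (U + √(16 + U²))/(-1 + U) (g(U) = (U + √((-4)² + U²))/(U + (3 - 4)) = (U + √(16 + U²))/(U - 1) = (U + √(16 + U²))/(-1 + U))
g(0)*45 = ((0 + √(16 + 0²))/(-1 + 0))*45 = ((0 + √(16 + 0))/(-1))*45 = -(0 + √16)*45 = -(0 + 4)*45 = -1*4*45 = -4*45 = -180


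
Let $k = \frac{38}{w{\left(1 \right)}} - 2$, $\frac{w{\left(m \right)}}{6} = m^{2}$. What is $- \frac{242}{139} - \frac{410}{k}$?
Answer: $- \frac{174116}{1807} \approx -96.356$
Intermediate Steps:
$w{\left(m \right)} = 6 m^{2}$
$k = \frac{13}{3}$ ($k = \frac{38}{6 \cdot 1^{2}} - 2 = \frac{38}{6 \cdot 1} - 2 = \frac{38}{6} - 2 = 38 \cdot \frac{1}{6} - 2 = \frac{19}{3} - 2 = \frac{13}{3} \approx 4.3333$)
$- \frac{242}{139} - \frac{410}{k} = - \frac{242}{139} - \frac{410}{\frac{13}{3}} = \left(-242\right) \frac{1}{139} - \frac{1230}{13} = - \frac{242}{139} - \frac{1230}{13} = - \frac{174116}{1807}$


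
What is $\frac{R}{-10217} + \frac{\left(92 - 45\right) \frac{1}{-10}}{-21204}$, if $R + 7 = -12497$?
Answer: $\frac{2651828359}{2166412680} \approx 1.2241$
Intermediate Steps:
$R = -12504$ ($R = -7 - 12497 = -12504$)
$\frac{R}{-10217} + \frac{\left(92 - 45\right) \frac{1}{-10}}{-21204} = - \frac{12504}{-10217} + \frac{\left(92 - 45\right) \frac{1}{-10}}{-21204} = \left(-12504\right) \left(- \frac{1}{10217}\right) + 47 \left(- \frac{1}{10}\right) \left(- \frac{1}{21204}\right) = \frac{12504}{10217} - - \frac{47}{212040} = \frac{12504}{10217} + \frac{47}{212040} = \frac{2651828359}{2166412680}$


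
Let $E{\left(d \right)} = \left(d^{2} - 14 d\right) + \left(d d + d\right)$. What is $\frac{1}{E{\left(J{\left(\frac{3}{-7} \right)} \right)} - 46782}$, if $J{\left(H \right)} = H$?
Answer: $- \frac{49}{2292027} \approx -2.1378 \cdot 10^{-5}$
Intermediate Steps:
$E{\left(d \right)} = - 13 d + 2 d^{2}$ ($E{\left(d \right)} = \left(d^{2} - 14 d\right) + \left(d^{2} + d\right) = \left(d^{2} - 14 d\right) + \left(d + d^{2}\right) = - 13 d + 2 d^{2}$)
$\frac{1}{E{\left(J{\left(\frac{3}{-7} \right)} \right)} - 46782} = \frac{1}{\frac{3}{-7} \left(-13 + 2 \frac{3}{-7}\right) - 46782} = \frac{1}{3 \left(- \frac{1}{7}\right) \left(-13 + 2 \cdot 3 \left(- \frac{1}{7}\right)\right) - 46782} = \frac{1}{- \frac{3 \left(-13 + 2 \left(- \frac{3}{7}\right)\right)}{7} - 46782} = \frac{1}{- \frac{3 \left(-13 - \frac{6}{7}\right)}{7} - 46782} = \frac{1}{\left(- \frac{3}{7}\right) \left(- \frac{97}{7}\right) - 46782} = \frac{1}{\frac{291}{49} - 46782} = \frac{1}{- \frac{2292027}{49}} = - \frac{49}{2292027}$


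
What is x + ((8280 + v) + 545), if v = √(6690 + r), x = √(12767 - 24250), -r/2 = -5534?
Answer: 8825 + √17758 + I*√11483 ≈ 8958.3 + 107.16*I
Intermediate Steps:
r = 11068 (r = -2*(-5534) = 11068)
x = I*√11483 (x = √(-11483) = I*√11483 ≈ 107.16*I)
v = √17758 (v = √(6690 + 11068) = √17758 ≈ 133.26)
x + ((8280 + v) + 545) = I*√11483 + ((8280 + √17758) + 545) = I*√11483 + (8825 + √17758) = 8825 + √17758 + I*√11483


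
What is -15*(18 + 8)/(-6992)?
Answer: 195/3496 ≈ 0.055778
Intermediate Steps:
-15*(18 + 8)/(-6992) = -15*26*(-1/6992) = -390*(-1/6992) = 195/3496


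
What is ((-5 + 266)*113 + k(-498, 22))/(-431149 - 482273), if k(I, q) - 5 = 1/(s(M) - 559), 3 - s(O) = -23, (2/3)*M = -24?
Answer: -5240811/162284642 ≈ -0.032294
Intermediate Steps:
M = -36 (M = (3/2)*(-24) = -36)
s(O) = 26 (s(O) = 3 - 1*(-23) = 3 + 23 = 26)
k(I, q) = 2664/533 (k(I, q) = 5 + 1/(26 - 559) = 5 + 1/(-533) = 5 - 1/533 = 2664/533)
((-5 + 266)*113 + k(-498, 22))/(-431149 - 482273) = ((-5 + 266)*113 + 2664/533)/(-431149 - 482273) = (261*113 + 2664/533)/(-913422) = (29493 + 2664/533)*(-1/913422) = (15722433/533)*(-1/913422) = -5240811/162284642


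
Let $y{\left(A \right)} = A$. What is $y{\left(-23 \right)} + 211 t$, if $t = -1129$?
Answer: $-238242$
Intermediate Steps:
$y{\left(-23 \right)} + 211 t = -23 + 211 \left(-1129\right) = -23 - 238219 = -238242$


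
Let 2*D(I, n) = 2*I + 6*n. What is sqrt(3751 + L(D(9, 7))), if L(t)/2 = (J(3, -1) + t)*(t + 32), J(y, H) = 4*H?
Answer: 15*sqrt(31) ≈ 83.516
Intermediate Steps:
D(I, n) = I + 3*n (D(I, n) = (2*I + 6*n)/2 = I + 3*n)
L(t) = 2*(-4 + t)*(32 + t) (L(t) = 2*((4*(-1) + t)*(t + 32)) = 2*((-4 + t)*(32 + t)) = 2*(-4 + t)*(32 + t))
sqrt(3751 + L(D(9, 7))) = sqrt(3751 + (-256 + 2*(9 + 3*7)**2 + 56*(9 + 3*7))) = sqrt(3751 + (-256 + 2*(9 + 21)**2 + 56*(9 + 21))) = sqrt(3751 + (-256 + 2*30**2 + 56*30)) = sqrt(3751 + (-256 + 2*900 + 1680)) = sqrt(3751 + (-256 + 1800 + 1680)) = sqrt(3751 + 3224) = sqrt(6975) = 15*sqrt(31)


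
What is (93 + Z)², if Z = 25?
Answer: 13924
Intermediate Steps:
(93 + Z)² = (93 + 25)² = 118² = 13924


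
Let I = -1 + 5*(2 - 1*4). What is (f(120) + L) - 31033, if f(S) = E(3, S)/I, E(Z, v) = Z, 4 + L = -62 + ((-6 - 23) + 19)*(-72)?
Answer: -334172/11 ≈ -30379.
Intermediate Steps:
L = 654 (L = -4 + (-62 + ((-6 - 23) + 19)*(-72)) = -4 + (-62 + (-29 + 19)*(-72)) = -4 + (-62 - 10*(-72)) = -4 + (-62 + 720) = -4 + 658 = 654)
I = -11 (I = -1 + 5*(2 - 4) = -1 + 5*(-2) = -1 - 10 = -11)
f(S) = -3/11 (f(S) = 3/(-11) = 3*(-1/11) = -3/11)
(f(120) + L) - 31033 = (-3/11 + 654) - 31033 = 7191/11 - 31033 = -334172/11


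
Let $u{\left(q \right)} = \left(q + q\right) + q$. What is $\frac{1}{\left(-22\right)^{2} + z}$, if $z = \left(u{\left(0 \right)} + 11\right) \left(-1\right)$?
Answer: $\frac{1}{473} \approx 0.0021142$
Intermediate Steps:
$u{\left(q \right)} = 3 q$ ($u{\left(q \right)} = 2 q + q = 3 q$)
$z = -11$ ($z = \left(3 \cdot 0 + 11\right) \left(-1\right) = \left(0 + 11\right) \left(-1\right) = 11 \left(-1\right) = -11$)
$\frac{1}{\left(-22\right)^{2} + z} = \frac{1}{\left(-22\right)^{2} - 11} = \frac{1}{484 - 11} = \frac{1}{473}$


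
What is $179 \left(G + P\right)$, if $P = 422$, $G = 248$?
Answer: $119930$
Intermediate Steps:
$179 \left(G + P\right) = 179 \left(248 + 422\right) = 179 \cdot 670 = 119930$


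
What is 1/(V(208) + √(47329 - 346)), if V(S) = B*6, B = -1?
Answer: 2/15649 + √46983/46947 ≈ 0.0047448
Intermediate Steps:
V(S) = -6 (V(S) = -1*6 = -6)
1/(V(208) + √(47329 - 346)) = 1/(-6 + √(47329 - 346)) = 1/(-6 + √46983)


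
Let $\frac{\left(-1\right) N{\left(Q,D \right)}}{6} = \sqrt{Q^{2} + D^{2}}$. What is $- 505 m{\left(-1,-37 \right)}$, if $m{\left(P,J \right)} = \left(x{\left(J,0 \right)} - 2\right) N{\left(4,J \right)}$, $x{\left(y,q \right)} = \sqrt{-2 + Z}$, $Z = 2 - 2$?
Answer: $3030 \sqrt{1385} \left(-2 + i \sqrt{2}\right) \approx -2.2553 \cdot 10^{5} + 1.5947 \cdot 10^{5} i$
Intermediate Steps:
$Z = 0$
$N{\left(Q,D \right)} = - 6 \sqrt{D^{2} + Q^{2}}$ ($N{\left(Q,D \right)} = - 6 \sqrt{Q^{2} + D^{2}} = - 6 \sqrt{D^{2} + Q^{2}}$)
$x{\left(y,q \right)} = i \sqrt{2}$ ($x{\left(y,q \right)} = \sqrt{-2 + 0} = \sqrt{-2} = i \sqrt{2}$)
$m{\left(P,J \right)} = - 6 \sqrt{16 + J^{2}} \left(-2 + i \sqrt{2}\right)$ ($m{\left(P,J \right)} = \left(i \sqrt{2} - 2\right) \left(- 6 \sqrt{J^{2} + 4^{2}}\right) = \left(-2 + i \sqrt{2}\right) \left(- 6 \sqrt{J^{2} + 16}\right) = \left(-2 + i \sqrt{2}\right) \left(- 6 \sqrt{16 + J^{2}}\right) = - 6 \sqrt{16 + J^{2}} \left(-2 + i \sqrt{2}\right)$)
$- 505 m{\left(-1,-37 \right)} = - 505 \cdot 6 \sqrt{16 + \left(-37\right)^{2}} \left(2 - i \sqrt{2}\right) = - 505 \cdot 6 \sqrt{16 + 1369} \left(2 - i \sqrt{2}\right) = - 505 \cdot 6 \sqrt{1385} \left(2 - i \sqrt{2}\right) = - 3030 \sqrt{1385} \left(2 - i \sqrt{2}\right)$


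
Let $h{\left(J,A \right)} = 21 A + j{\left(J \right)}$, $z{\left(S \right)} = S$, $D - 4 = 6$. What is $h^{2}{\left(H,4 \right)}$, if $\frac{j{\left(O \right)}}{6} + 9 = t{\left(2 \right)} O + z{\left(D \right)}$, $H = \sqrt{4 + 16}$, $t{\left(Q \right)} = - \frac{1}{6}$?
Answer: $8120 - 360 \sqrt{5} \approx 7315.0$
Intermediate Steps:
$D = 10$ ($D = 4 + 6 = 10$)
$t{\left(Q \right)} = - \frac{1}{6}$ ($t{\left(Q \right)} = \left(-1\right) \frac{1}{6} = - \frac{1}{6}$)
$H = 2 \sqrt{5}$ ($H = \sqrt{20} = 2 \sqrt{5} \approx 4.4721$)
$j{\left(O \right)} = 6 - O$ ($j{\left(O \right)} = -54 + 6 \left(- \frac{O}{6} + 10\right) = -54 + 6 \left(10 - \frac{O}{6}\right) = -54 - \left(-60 + O\right) = 6 - O$)
$h{\left(J,A \right)} = 6 - J + 21 A$ ($h{\left(J,A \right)} = 21 A - \left(-6 + J\right) = 6 - J + 21 A$)
$h^{2}{\left(H,4 \right)} = \left(6 - 2 \sqrt{5} + 21 \cdot 4\right)^{2} = \left(6 - 2 \sqrt{5} + 84\right)^{2} = \left(90 - 2 \sqrt{5}\right)^{2}$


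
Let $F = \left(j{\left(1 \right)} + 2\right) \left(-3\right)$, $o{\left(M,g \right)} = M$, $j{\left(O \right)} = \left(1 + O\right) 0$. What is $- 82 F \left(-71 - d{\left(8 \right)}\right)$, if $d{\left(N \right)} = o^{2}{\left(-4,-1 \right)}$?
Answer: $-42804$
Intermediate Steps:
$j{\left(O \right)} = 0$
$d{\left(N \right)} = 16$ ($d{\left(N \right)} = \left(-4\right)^{2} = 16$)
$F = -6$ ($F = \left(0 + 2\right) \left(-3\right) = 2 \left(-3\right) = -6$)
$- 82 F \left(-71 - d{\left(8 \right)}\right) = \left(-82\right) \left(-6\right) \left(-71 - 16\right) = 492 \left(-71 - 16\right) = 492 \left(-87\right) = -42804$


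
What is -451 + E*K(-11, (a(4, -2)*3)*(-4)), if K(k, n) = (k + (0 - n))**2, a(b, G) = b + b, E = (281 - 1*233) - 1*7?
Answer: 295774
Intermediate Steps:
E = 41 (E = (281 - 233) - 7 = 48 - 7 = 41)
a(b, G) = 2*b
K(k, n) = (k - n)**2
-451 + E*K(-11, (a(4, -2)*3)*(-4)) = -451 + 41*(-11 - (2*4)*3*(-4))**2 = -451 + 41*(-11 - 8*3*(-4))**2 = -451 + 41*(-11 - 24*(-4))**2 = -451 + 41*(-11 - 1*(-96))**2 = -451 + 41*(-11 + 96)**2 = -451 + 41*85**2 = -451 + 41*7225 = -451 + 296225 = 295774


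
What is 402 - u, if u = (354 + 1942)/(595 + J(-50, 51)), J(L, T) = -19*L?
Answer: 618794/1545 ≈ 400.51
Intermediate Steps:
u = 2296/1545 (u = (354 + 1942)/(595 - 19*(-50)) = 2296/(595 + 950) = 2296/1545 ≈ 1.4861)
402 - u = 402 - 1*2296/1545 = 402 - 2296/1545 = 618794/1545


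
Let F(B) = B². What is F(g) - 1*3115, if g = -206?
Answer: 39321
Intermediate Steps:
F(g) - 1*3115 = (-206)² - 1*3115 = 42436 - 3115 = 39321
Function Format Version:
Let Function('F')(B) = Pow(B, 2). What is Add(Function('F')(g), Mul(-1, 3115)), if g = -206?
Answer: 39321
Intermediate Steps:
Add(Function('F')(g), Mul(-1, 3115)) = Add(Pow(-206, 2), Mul(-1, 3115)) = Add(42436, -3115) = 39321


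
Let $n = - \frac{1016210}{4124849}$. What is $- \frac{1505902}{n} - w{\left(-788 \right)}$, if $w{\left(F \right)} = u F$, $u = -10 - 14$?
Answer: $\frac{3096199897639}{508105} \approx 6.0936 \cdot 10^{6}$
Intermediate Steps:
$u = -24$ ($u = -10 - 14 = -24$)
$n = - \frac{1016210}{4124849}$ ($n = \left(-1016210\right) \frac{1}{4124849} = - \frac{1016210}{4124849} \approx -0.24636$)
$w{\left(F \right)} = - 24 F$
$- \frac{1505902}{n} - w{\left(-788 \right)} = - \frac{1505902}{- \frac{1016210}{4124849}} - \left(-24\right) \left(-788\right) = \left(-1505902\right) \left(- \frac{4124849}{1016210}\right) - 18912 = \frac{3105809179399}{508105} - 18912 = \frac{3096199897639}{508105}$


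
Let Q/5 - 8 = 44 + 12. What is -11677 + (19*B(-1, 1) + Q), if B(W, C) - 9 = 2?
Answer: -11148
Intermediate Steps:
Q = 320 (Q = 40 + 5*(44 + 12) = 40 + 5*56 = 40 + 280 = 320)
B(W, C) = 11 (B(W, C) = 9 + 2 = 11)
-11677 + (19*B(-1, 1) + Q) = -11677 + (19*11 + 320) = -11677 + (209 + 320) = -11677 + 529 = -11148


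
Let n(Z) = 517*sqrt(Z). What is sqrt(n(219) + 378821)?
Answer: sqrt(378821 + 517*sqrt(219)) ≈ 621.67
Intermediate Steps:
sqrt(n(219) + 378821) = sqrt(517*sqrt(219) + 378821) = sqrt(378821 + 517*sqrt(219))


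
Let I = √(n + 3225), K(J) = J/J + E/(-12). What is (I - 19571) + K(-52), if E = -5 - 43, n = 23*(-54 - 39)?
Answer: -19566 + √1086 ≈ -19533.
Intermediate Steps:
n = -2139 (n = 23*(-93) = -2139)
E = -48
K(J) = 5 (K(J) = J/J - 48/(-12) = 1 - 48*(-1/12) = 1 + 4 = 5)
I = √1086 (I = √(-2139 + 3225) = √1086 ≈ 32.955)
(I - 19571) + K(-52) = (√1086 - 19571) + 5 = (-19571 + √1086) + 5 = -19566 + √1086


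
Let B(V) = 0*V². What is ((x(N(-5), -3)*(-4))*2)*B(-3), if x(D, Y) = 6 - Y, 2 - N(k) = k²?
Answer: 0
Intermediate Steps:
N(k) = 2 - k²
B(V) = 0
((x(N(-5), -3)*(-4))*2)*B(-3) = (((6 - 1*(-3))*(-4))*2)*0 = (((6 + 3)*(-4))*2)*0 = ((9*(-4))*2)*0 = -36*2*0 = -72*0 = 0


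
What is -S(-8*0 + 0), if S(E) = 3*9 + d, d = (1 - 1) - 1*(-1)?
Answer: -28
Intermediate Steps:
d = 1 (d = 0 + 1 = 1)
S(E) = 28 (S(E) = 3*9 + 1 = 27 + 1 = 28)
-S(-8*0 + 0) = -1*28 = -28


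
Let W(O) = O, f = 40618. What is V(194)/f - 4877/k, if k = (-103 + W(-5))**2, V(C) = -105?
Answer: -99659353/236884176 ≈ -0.42071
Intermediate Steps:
k = 11664 (k = (-103 - 5)**2 = (-108)**2 = 11664)
V(194)/f - 4877/k = -105/40618 - 4877/11664 = -99659353/236884176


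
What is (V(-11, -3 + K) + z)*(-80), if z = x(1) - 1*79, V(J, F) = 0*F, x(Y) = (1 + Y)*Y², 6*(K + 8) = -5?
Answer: 6160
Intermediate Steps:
K = -53/6 (K = -8 + (⅙)*(-5) = -8 - ⅚ = -53/6 ≈ -8.8333)
x(Y) = Y²*(1 + Y)
V(J, F) = 0
z = -77 (z = 1²*(1 + 1) - 1*79 = 1*2 - 79 = 2 - 79 = -77)
(V(-11, -3 + K) + z)*(-80) = (0 - 77)*(-80) = -77*(-80) = 6160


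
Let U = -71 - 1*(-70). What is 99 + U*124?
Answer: -25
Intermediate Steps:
U = -1 (U = -71 + 70 = -1)
99 + U*124 = 99 - 1*124 = 99 - 124 = -25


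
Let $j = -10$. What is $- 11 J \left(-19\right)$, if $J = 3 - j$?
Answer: $2717$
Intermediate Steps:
$J = 13$ ($J = 3 - -10 = 3 + 10 = 13$)
$- 11 J \left(-19\right) = \left(-11\right) 13 \left(-19\right) = \left(-143\right) \left(-19\right) = 2717$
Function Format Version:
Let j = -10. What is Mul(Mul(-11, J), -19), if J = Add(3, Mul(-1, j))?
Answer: 2717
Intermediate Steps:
J = 13 (J = Add(3, Mul(-1, -10)) = Add(3, 10) = 13)
Mul(Mul(-11, J), -19) = Mul(Mul(-11, 13), -19) = Mul(-143, -19) = 2717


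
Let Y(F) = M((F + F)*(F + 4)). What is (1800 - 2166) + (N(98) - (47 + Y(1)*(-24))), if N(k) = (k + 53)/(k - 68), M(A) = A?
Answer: -5039/30 ≈ -167.97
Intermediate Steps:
Y(F) = 2*F*(4 + F) (Y(F) = (F + F)*(F + 4) = (2*F)*(4 + F) = 2*F*(4 + F))
N(k) = (53 + k)/(-68 + k)
(1800 - 2166) + (N(98) - (47 + Y(1)*(-24))) = (1800 - 2166) + ((53 + 98)/(-68 + 98) - (47 + (2*1*(4 + 1))*(-24))) = -366 + (151/30 - (47 + (2*1*5)*(-24))) = -366 + ((1/30)*151 - (47 + 10*(-24))) = -366 + (151/30 - (47 - 240)) = -366 + (151/30 - 1*(-193)) = -366 + (151/30 + 193) = -366 + 5941/30 = -5039/30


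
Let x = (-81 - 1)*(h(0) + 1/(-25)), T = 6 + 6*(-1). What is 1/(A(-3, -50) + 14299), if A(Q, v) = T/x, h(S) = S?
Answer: 1/14299 ≈ 6.9935e-5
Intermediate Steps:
T = 0 (T = 6 - 6 = 0)
x = 82/25 (x = (-81 - 1)*(0 + 1/(-25)) = -82*(0 - 1/25) = -82*(-1/25) = 82/25 ≈ 3.2800)
A(Q, v) = 0 (A(Q, v) = 0/(82/25) = 0*(25/82) = 0)
1/(A(-3, -50) + 14299) = 1/(0 + 14299) = 1/14299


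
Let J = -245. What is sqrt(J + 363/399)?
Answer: 4*I*sqrt(269857)/133 ≈ 15.623*I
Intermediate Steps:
sqrt(J + 363/399) = sqrt(-245 + 363/399) = sqrt(-245 + 363*(1/399)) = sqrt(-245 + 121/133) = sqrt(-32464/133) = 4*I*sqrt(269857)/133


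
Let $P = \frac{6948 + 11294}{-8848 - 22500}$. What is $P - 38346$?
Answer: $- \frac{601044325}{15674} \approx -38347.0$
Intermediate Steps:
$P = - \frac{9121}{15674}$ ($P = \frac{18242}{-31348} = 18242 \left(- \frac{1}{31348}\right) = - \frac{9121}{15674} \approx -0.58192$)
$P - 38346 = - \frac{9121}{15674} - 38346 = - \frac{601044325}{15674}$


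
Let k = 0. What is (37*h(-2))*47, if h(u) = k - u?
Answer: 3478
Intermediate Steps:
h(u) = -u (h(u) = 0 - u = -u)
(37*h(-2))*47 = (37*(-1*(-2)))*47 = (37*2)*47 = 74*47 = 3478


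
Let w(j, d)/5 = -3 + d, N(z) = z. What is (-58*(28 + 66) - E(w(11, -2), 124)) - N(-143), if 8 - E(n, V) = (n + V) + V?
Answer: -5094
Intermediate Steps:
w(j, d) = -15 + 5*d (w(j, d) = 5*(-3 + d) = -15 + 5*d)
E(n, V) = 8 - n - 2*V (E(n, V) = 8 - ((n + V) + V) = 8 - ((V + n) + V) = 8 - (n + 2*V) = 8 + (-n - 2*V) = 8 - n - 2*V)
(-58*(28 + 66) - E(w(11, -2), 124)) - N(-143) = (-58*(28 + 66) - (8 - (-15 + 5*(-2)) - 2*124)) - 1*(-143) = (-58*94 - (8 - (-15 - 10) - 248)) + 143 = (-5452 - (8 - 1*(-25) - 248)) + 143 = (-5452 - (8 + 25 - 248)) + 143 = (-5452 - 1*(-215)) + 143 = (-5452 + 215) + 143 = -5237 + 143 = -5094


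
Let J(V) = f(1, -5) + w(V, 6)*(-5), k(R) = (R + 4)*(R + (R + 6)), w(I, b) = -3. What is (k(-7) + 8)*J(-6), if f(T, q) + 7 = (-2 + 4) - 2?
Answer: 256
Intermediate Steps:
f(T, q) = -7 (f(T, q) = -7 + ((-2 + 4) - 2) = -7 + (2 - 2) = -7 + 0 = -7)
k(R) = (4 + R)*(6 + 2*R) (k(R) = (4 + R)*(R + (6 + R)) = (4 + R)*(6 + 2*R))
J(V) = 8 (J(V) = -7 - 3*(-5) = -7 + 15 = 8)
(k(-7) + 8)*J(-6) = ((24 + 2*(-7)² + 14*(-7)) + 8)*8 = ((24 + 2*49 - 98) + 8)*8 = ((24 + 98 - 98) + 8)*8 = (24 + 8)*8 = 32*8 = 256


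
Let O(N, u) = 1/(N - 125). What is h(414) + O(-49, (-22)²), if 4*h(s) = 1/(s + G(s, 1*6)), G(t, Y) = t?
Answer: -523/96048 ≈ -0.0054452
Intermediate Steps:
O(N, u) = 1/(-125 + N)
h(s) = 1/(8*s) (h(s) = 1/(4*(s + s)) = 1/(4*((2*s))) = (1/(2*s))/4 = 1/(8*s))
h(414) + O(-49, (-22)²) = (⅛)/414 + 1/(-125 - 49) = (⅛)*(1/414) + 1/(-174) = 1/3312 - 1/174 = -523/96048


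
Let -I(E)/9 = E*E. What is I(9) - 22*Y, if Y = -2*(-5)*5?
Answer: -1829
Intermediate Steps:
I(E) = -9*E**2 (I(E) = -9*E*E = -9*E**2)
Y = 50 (Y = 10*5 = 50)
I(9) - 22*Y = -9*9**2 - 22*50 = -9*81 - 1100 = -729 - 1100 = -1829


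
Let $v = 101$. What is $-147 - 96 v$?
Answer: $-9843$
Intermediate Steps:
$-147 - 96 v = -147 - 9696 = -9843$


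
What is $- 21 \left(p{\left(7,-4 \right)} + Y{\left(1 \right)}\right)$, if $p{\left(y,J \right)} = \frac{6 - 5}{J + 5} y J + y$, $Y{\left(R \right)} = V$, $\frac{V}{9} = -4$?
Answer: $1197$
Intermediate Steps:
$V = -36$ ($V = 9 \left(-4\right) = -36$)
$Y{\left(R \right)} = -36$
$p{\left(y,J \right)} = y + \frac{J y}{5 + J}$ ($p{\left(y,J \right)} = 1 \frac{1}{5 + J} y J + y = \frac{y}{5 + J} J + y = \frac{J y}{5 + J} + y = y + \frac{J y}{5 + J}$)
$- 21 \left(p{\left(7,-4 \right)} + Y{\left(1 \right)}\right) = - 21 \left(\frac{7 \left(5 + 2 \left(-4\right)\right)}{5 - 4} - 36\right) = - 21 \left(\frac{7 \left(5 - 8\right)}{1} - 36\right) = - 21 \left(7 \cdot 1 \left(-3\right) - 36\right) = - 21 \left(-21 - 36\right) = \left(-21\right) \left(-57\right) = 1197$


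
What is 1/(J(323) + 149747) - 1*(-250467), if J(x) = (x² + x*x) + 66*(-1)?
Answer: 89752094314/358339 ≈ 2.5047e+5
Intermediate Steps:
J(x) = -66 + 2*x² (J(x) = (x² + x²) - 66 = 2*x² - 66 = -66 + 2*x²)
1/(J(323) + 149747) - 1*(-250467) = 1/((-66 + 2*323²) + 149747) - 1*(-250467) = 1/((-66 + 2*104329) + 149747) + 250467 = 1/((-66 + 208658) + 149747) + 250467 = 1/(208592 + 149747) + 250467 = 1/358339 + 250467 = 89752094314/358339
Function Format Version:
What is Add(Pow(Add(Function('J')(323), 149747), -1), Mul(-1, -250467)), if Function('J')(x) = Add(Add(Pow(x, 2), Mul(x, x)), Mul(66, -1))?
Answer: Rational(89752094314, 358339) ≈ 2.5047e+5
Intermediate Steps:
Function('J')(x) = Add(-66, Mul(2, Pow(x, 2))) (Function('J')(x) = Add(Add(Pow(x, 2), Pow(x, 2)), -66) = Add(Mul(2, Pow(x, 2)), -66) = Add(-66, Mul(2, Pow(x, 2))))
Add(Pow(Add(Function('J')(323), 149747), -1), Mul(-1, -250467)) = Add(Pow(Add(Add(-66, Mul(2, Pow(323, 2))), 149747), -1), Mul(-1, -250467)) = Add(Pow(Add(Add(-66, Mul(2, 104329)), 149747), -1), 250467) = Add(Pow(Add(Add(-66, 208658), 149747), -1), 250467) = Add(Pow(Add(208592, 149747), -1), 250467) = Add(Pow(358339, -1), 250467) = Add(Rational(1, 358339), 250467) = Rational(89752094314, 358339)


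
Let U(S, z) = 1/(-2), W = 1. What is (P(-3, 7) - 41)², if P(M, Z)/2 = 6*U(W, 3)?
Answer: 2209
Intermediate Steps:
U(S, z) = -½
P(M, Z) = -6 (P(M, Z) = 2*(6*(-½)) = 2*(-3) = -6)
(P(-3, 7) - 41)² = (-6 - 41)² = (-47)² = 2209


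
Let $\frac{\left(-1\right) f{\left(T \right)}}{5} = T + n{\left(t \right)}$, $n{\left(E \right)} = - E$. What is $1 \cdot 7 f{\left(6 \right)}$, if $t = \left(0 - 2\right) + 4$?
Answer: $-140$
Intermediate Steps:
$t = 2$ ($t = -2 + 4 = 2$)
$f{\left(T \right)} = 10 - 5 T$ ($f{\left(T \right)} = - 5 \left(T - 2\right) = - 5 \left(-2 + T\right) = 10 - 5 T$)
$1 \cdot 7 f{\left(6 \right)} = 1 \cdot 7 \left(10 - 30\right) = 7 \left(10 - 30\right) = 7 \left(-20\right) = -140$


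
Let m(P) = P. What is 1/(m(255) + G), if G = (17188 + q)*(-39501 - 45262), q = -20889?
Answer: 1/313708118 ≈ 3.1877e-9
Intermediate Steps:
G = 313707863 (G = (17188 - 20889)*(-39501 - 45262) = -3701*(-84763) = 313707863)
1/(m(255) + G) = 1/(255 + 313707863) = 1/313708118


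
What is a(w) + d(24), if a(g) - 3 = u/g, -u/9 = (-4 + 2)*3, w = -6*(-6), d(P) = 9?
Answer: 27/2 ≈ 13.500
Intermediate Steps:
w = 36
u = 54 (u = -9*(-4 + 2)*3 = -(-18)*3 = -9*(-6) = 54)
a(g) = 3 + 54/g
a(w) + d(24) = (3 + 54/36) + 9 = (3 + 54*(1/36)) + 9 = (3 + 3/2) + 9 = 9/2 + 9 = 27/2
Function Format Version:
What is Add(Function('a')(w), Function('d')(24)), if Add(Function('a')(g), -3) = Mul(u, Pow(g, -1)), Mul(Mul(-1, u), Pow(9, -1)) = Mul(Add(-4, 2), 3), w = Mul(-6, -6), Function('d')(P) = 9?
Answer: Rational(27, 2) ≈ 13.500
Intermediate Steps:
w = 36
u = 54 (u = Mul(-9, Mul(Add(-4, 2), 3)) = Mul(-9, Mul(-2, 3)) = Mul(-9, -6) = 54)
Function('a')(g) = Add(3, Mul(54, Pow(g, -1)))
Add(Function('a')(w), Function('d')(24)) = Add(Add(3, Mul(54, Pow(36, -1))), 9) = Add(Add(3, Mul(54, Rational(1, 36))), 9) = Add(Add(3, Rational(3, 2)), 9) = Add(Rational(9, 2), 9) = Rational(27, 2)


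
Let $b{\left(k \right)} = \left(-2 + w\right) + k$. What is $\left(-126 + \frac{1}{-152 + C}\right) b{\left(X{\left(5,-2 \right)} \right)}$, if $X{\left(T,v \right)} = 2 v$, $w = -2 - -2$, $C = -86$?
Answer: $\frac{89967}{119} \approx 756.03$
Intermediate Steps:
$w = 0$ ($w = -2 + 2 = 0$)
$b{\left(k \right)} = -2 + k$ ($b{\left(k \right)} = \left(-2 + 0\right) + k = -2 + k$)
$\left(-126 + \frac{1}{-152 + C}\right) b{\left(X{\left(5,-2 \right)} \right)} = \left(-126 + \frac{1}{-152 - 86}\right) \left(-2 + 2 \left(-2\right)\right) = \left(-126 + \frac{1}{-238}\right) \left(-2 - 4\right) = \left(-126 - \frac{1}{238}\right) \left(-6\right) = \left(- \frac{29989}{238}\right) \left(-6\right) = \frac{89967}{119}$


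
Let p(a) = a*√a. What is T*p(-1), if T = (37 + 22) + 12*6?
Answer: -131*I ≈ -131.0*I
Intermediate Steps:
T = 131 (T = 59 + 72 = 131)
p(a) = a^(3/2)
T*p(-1) = 131*(-1)^(3/2) = 131*(-I) = -131*I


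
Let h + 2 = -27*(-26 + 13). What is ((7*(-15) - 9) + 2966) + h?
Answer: 3201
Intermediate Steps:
h = 349 (h = -2 - 27*(-26 + 13) = -2 - 27*(-13) = -2 + 351 = 349)
((7*(-15) - 9) + 2966) + h = ((7*(-15) - 9) + 2966) + 349 = ((-105 - 9) + 2966) + 349 = (-114 + 2966) + 349 = 2852 + 349 = 3201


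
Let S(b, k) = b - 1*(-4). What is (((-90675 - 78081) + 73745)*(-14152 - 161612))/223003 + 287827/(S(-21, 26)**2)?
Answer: 2965643213/39083 ≈ 75881.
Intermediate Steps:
S(b, k) = 4 + b (S(b, k) = b + 4 = 4 + b)
(((-90675 - 78081) + 73745)*(-14152 - 161612))/223003 + 287827/(S(-21, 26)**2) = (((-90675 - 78081) + 73745)*(-14152 - 161612))/223003 + 287827/((4 - 21)**2) = ((-168756 + 73745)*(-175764))*(1/223003) + 287827/((-17)**2) = -95011*(-175764)*(1/223003) + 287827/289 = 16699513404*(1/223003) + 287827*(1/289) = 172159932/2299 + 16931/17 = 2965643213/39083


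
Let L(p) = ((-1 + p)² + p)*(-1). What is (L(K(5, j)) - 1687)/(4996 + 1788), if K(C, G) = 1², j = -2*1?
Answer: -211/848 ≈ -0.24882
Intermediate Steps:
j = -2
K(C, G) = 1
L(p) = -p - (-1 + p)² (L(p) = (p + (-1 + p)²)*(-1) = -p - (-1 + p)²)
(L(K(5, j)) - 1687)/(4996 + 1788) = ((-1 + 1 - 1*1²) - 1687)/(4996 + 1788) = ((-1 + 1 - 1*1) - 1687)/6784 = ((-1 + 1 - 1) - 1687)*(1/6784) = (-1 - 1687)*(1/6784) = -1688*1/6784 = -211/848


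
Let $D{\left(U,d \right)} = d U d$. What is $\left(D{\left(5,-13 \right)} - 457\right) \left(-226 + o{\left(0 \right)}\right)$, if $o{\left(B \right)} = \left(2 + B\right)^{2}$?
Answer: $-86136$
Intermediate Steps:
$D{\left(U,d \right)} = U d^{2}$
$\left(D{\left(5,-13 \right)} - 457\right) \left(-226 + o{\left(0 \right)}\right) = \left(5 \left(-13\right)^{2} - 457\right) \left(-226 + \left(2 + 0\right)^{2}\right) = \left(5 \cdot 169 - 457\right) \left(-226 + 2^{2}\right) = \left(845 - 457\right) \left(-226 + 4\right) = 388 \left(-222\right) = -86136$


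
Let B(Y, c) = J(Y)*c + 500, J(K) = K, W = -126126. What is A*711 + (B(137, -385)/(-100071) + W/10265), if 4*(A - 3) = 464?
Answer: 9655635283146/114136535 ≈ 84597.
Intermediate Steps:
A = 119 (A = 3 + (¼)*464 = 3 + 116 = 119)
B(Y, c) = 500 + Y*c (B(Y, c) = Y*c + 500 = 500 + Y*c)
A*711 + (B(137, -385)/(-100071) + W/10265) = 119*711 + ((500 + 137*(-385))/(-100071) - 126126/10265) = 84609 + ((500 - 52745)*(-1/100071) - 126126*1/10265) = 84609 + (-52245*(-1/100071) - 126126/10265) = 84609 + (5805/11119 - 126126/10265) = 84609 - 1342806669/114136535 = 9655635283146/114136535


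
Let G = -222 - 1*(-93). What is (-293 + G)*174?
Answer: -73428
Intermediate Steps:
G = -129 (G = -222 + 93 = -129)
(-293 + G)*174 = (-293 - 129)*174 = -422*174 = -73428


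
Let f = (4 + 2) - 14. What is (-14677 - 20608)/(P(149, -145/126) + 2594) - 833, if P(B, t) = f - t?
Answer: -275988083/325981 ≈ -846.64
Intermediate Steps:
f = -8 (f = 6 - 14 = -8)
P(B, t) = -8 - t
(-14677 - 20608)/(P(149, -145/126) + 2594) - 833 = (-14677 - 20608)/((-8 - (-145)/126) + 2594) - 833 = -35285/((-8 - (-145)/126) + 2594) - 833 = -35285/((-8 - 1*(-145/126)) + 2594) - 833 = -35285/((-8 + 145/126) + 2594) - 833 = -35285/(-863/126 + 2594) - 833 = -35285/325981/126 - 833 = -35285*126/325981 - 833 = -4445910/325981 - 833 = -275988083/325981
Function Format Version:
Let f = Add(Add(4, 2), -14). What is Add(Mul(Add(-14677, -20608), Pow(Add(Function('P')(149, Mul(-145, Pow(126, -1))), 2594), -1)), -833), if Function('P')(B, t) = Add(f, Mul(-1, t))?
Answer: Rational(-275988083, 325981) ≈ -846.64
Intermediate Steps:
f = -8 (f = Add(6, -14) = -8)
Function('P')(B, t) = Add(-8, Mul(-1, t))
Add(Mul(Add(-14677, -20608), Pow(Add(Function('P')(149, Mul(-145, Pow(126, -1))), 2594), -1)), -833) = Add(Mul(Add(-14677, -20608), Pow(Add(Add(-8, Mul(-1, Mul(-145, Pow(126, -1)))), 2594), -1)), -833) = Add(Mul(-35285, Pow(Add(Add(-8, Mul(-1, Mul(-145, Rational(1, 126)))), 2594), -1)), -833) = Add(Mul(-35285, Pow(Add(Add(-8, Mul(-1, Rational(-145, 126))), 2594), -1)), -833) = Add(Mul(-35285, Pow(Add(Add(-8, Rational(145, 126)), 2594), -1)), -833) = Add(Mul(-35285, Pow(Add(Rational(-863, 126), 2594), -1)), -833) = Add(Mul(-35285, Pow(Rational(325981, 126), -1)), -833) = Add(Mul(-35285, Rational(126, 325981)), -833) = Add(Rational(-4445910, 325981), -833) = Rational(-275988083, 325981)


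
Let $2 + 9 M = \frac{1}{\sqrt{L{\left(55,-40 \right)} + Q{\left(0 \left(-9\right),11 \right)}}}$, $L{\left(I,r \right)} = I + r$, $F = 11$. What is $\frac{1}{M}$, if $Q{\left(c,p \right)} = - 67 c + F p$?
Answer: $- \frac{816}{181} - \frac{6 \sqrt{34}}{181} \approx -4.7016$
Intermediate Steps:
$Q{\left(c,p \right)} = - 67 c + 11 p$
$M = - \frac{2}{9} + \frac{\sqrt{34}}{612}$ ($M = - \frac{2}{9} + \frac{1}{9 \sqrt{\left(55 - 40\right) + \left(- 67 \cdot 0 \left(-9\right) + 11 \cdot 11\right)}} = - \frac{2}{9} + \frac{1}{9 \sqrt{15 + \left(\left(-67\right) 0 + 121\right)}} = - \frac{2}{9} + \frac{1}{9 \sqrt{15 + \left(0 + 121\right)}} = - \frac{2}{9} + \frac{1}{9 \sqrt{15 + 121}} = - \frac{2}{9} + \frac{1}{9 \sqrt{136}} = - \frac{2}{9} + \frac{1}{9 \cdot 2 \sqrt{34}} = - \frac{2}{9} + \frac{\frac{1}{68} \sqrt{34}}{9} = - \frac{2}{9} + \frac{\sqrt{34}}{612} \approx -0.21269$)
$\frac{1}{M} = \frac{1}{- \frac{2}{9} + \frac{\sqrt{34}}{612}}$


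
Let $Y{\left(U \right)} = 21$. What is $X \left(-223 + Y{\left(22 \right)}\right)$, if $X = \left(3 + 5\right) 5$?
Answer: $-8080$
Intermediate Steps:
$X = 40$ ($X = 8 \cdot 5 = 40$)
$X \left(-223 + Y{\left(22 \right)}\right) = 40 \left(-223 + 21\right) = 40 \left(-202\right) = -8080$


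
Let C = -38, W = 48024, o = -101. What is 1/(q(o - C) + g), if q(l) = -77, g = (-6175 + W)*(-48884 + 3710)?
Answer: -1/1890486803 ≈ -5.2896e-10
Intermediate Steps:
g = -1890486726 (g = (-6175 + 48024)*(-48884 + 3710) = 41849*(-45174) = -1890486726)
1/(q(o - C) + g) = 1/(-77 - 1890486726) = 1/(-1890486803) = -1/1890486803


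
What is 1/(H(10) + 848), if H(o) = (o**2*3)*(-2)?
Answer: 1/248 ≈ 0.0040323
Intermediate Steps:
H(o) = -6*o**2 (H(o) = (3*o**2)*(-2) = -6*o**2)
1/(H(10) + 848) = 1/(-6*10**2 + 848) = 1/(-6*100 + 848) = 1/(-600 + 848) = 1/248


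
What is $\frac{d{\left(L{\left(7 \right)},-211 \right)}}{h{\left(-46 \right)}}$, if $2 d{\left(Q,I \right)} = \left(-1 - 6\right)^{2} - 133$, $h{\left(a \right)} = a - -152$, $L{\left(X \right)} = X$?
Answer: $- \frac{21}{53} \approx -0.39623$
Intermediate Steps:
$h{\left(a \right)} = 152 + a$ ($h{\left(a \right)} = a + 152 = 152 + a$)
$d{\left(Q,I \right)} = -42$ ($d{\left(Q,I \right)} = \frac{\left(-1 - 6\right)^{2} - 133}{2} = \frac{\left(-7\right)^{2} - 133}{2} = \frac{49 - 133}{2} = \frac{1}{2} \left(-84\right) = -42$)
$\frac{d{\left(L{\left(7 \right)},-211 \right)}}{h{\left(-46 \right)}} = - \frac{42}{152 - 46} = - \frac{42}{106} = \left(-42\right) \frac{1}{106} = - \frac{21}{53}$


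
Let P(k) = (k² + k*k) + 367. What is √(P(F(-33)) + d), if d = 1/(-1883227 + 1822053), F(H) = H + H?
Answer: √33975962826630/61174 ≈ 95.284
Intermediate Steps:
F(H) = 2*H
P(k) = 367 + 2*k² (P(k) = (k² + k²) + 367 = 2*k² + 367 = 367 + 2*k²)
d = -1/61174 (d = 1/(-61174) = -1/61174 ≈ -1.6347e-5)
√(P(F(-33)) + d) = √((367 + 2*(2*(-33))²) - 1/61174) = √((367 + 2*(-66)²) - 1/61174) = √((367 + 2*4356) - 1/61174) = √((367 + 8712) - 1/61174) = √(9079 - 1/61174) = √(555398745/61174) = √33975962826630/61174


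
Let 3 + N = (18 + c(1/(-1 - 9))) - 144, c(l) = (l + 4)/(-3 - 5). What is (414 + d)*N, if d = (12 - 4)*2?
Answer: -445437/8 ≈ -55680.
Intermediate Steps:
d = 16 (d = 8*2 = 16)
c(l) = -½ - l/8 (c(l) = (4 + l)/(-8) = (4 + l)*(-⅛) = -½ - l/8)
N = -10359/80 (N = -3 + ((18 + (-½ - 1/(8*(-1 - 9)))) - 144) = -3 + ((18 + (-½ - ⅛/(-10))) - 144) = -3 + ((18 + (-½ - ⅛*(-⅒))) - 144) = -3 + ((18 + (-½ + 1/80)) - 144) = -3 + ((18 - 39/80) - 144) = -3 + (1401/80 - 144) = -3 - 10119/80 = -10359/80 ≈ -129.49)
(414 + d)*N = (414 + 16)*(-10359/80) = 430*(-10359/80) = -445437/8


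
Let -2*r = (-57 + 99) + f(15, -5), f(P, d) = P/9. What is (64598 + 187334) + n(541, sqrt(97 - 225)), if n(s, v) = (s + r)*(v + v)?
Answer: 251932 + 24920*I*sqrt(2)/3 ≈ 2.5193e+5 + 11747.0*I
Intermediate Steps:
f(P, d) = P/9 (f(P, d) = P*(1/9) = P/9)
r = -131/6 (r = -((-57 + 99) + (1/9)*15)/2 = -(42 + 5/3)/2 = -1/2*131/3 = -131/6 ≈ -21.833)
n(s, v) = 2*v*(-131/6 + s) (n(s, v) = (s - 131/6)*(v + v) = (-131/6 + s)*(2*v) = 2*v*(-131/6 + s))
(64598 + 187334) + n(541, sqrt(97 - 225)) = (64598 + 187334) + sqrt(97 - 225)*(-131 + 6*541)/3 = 251932 + sqrt(-128)*(-131 + 3246)/3 = 251932 + (1/3)*(8*I*sqrt(2))*3115 = 251932 + 24920*I*sqrt(2)/3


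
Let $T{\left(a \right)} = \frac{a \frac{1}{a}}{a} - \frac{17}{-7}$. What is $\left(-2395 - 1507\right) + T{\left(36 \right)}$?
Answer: $- \frac{982685}{252} \approx -3899.5$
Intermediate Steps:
$T{\left(a \right)} = \frac{17}{7} + \frac{1}{a}$ ($T{\left(a \right)} = 1 \frac{1}{a} - - \frac{17}{7} = \frac{1}{a} + \frac{17}{7} = \frac{17}{7} + \frac{1}{a}$)
$\left(-2395 - 1507\right) + T{\left(36 \right)} = \left(-2395 - 1507\right) + \left(\frac{17}{7} + \frac{1}{36}\right) = -3902 + \left(\frac{17}{7} + \frac{1}{36}\right) = -3902 + \frac{619}{252} = - \frac{982685}{252}$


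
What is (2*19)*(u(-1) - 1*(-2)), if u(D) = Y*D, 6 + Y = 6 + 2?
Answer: 0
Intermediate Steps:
Y = 2 (Y = -6 + (6 + 2) = -6 + 8 = 2)
u(D) = 2*D
(2*19)*(u(-1) - 1*(-2)) = (2*19)*(2*(-1) - 1*(-2)) = 38*(-2 + 2) = 38*0 = 0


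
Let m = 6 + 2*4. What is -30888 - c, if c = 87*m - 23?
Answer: -32083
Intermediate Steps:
m = 14 (m = 6 + 8 = 14)
c = 1195 (c = 87*14 - 23 = 1218 - 23 = 1195)
-30888 - c = -30888 - 1*1195 = -30888 - 1195 = -32083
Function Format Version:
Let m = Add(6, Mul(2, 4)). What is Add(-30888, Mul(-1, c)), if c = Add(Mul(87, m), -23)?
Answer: -32083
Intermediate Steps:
m = 14 (m = Add(6, 8) = 14)
c = 1195 (c = Add(Mul(87, 14), -23) = Add(1218, -23) = 1195)
Add(-30888, Mul(-1, c)) = Add(-30888, Mul(-1, 1195)) = Add(-30888, -1195) = -32083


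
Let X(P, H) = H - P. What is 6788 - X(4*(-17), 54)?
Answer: 6666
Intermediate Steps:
6788 - X(4*(-17), 54) = 6788 - (54 - 4*(-17)) = 6788 - (54 - 1*(-68)) = 6788 - (54 + 68) = 6788 - 1*122 = 6788 - 122 = 6666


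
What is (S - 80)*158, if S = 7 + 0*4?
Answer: -11534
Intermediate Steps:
S = 7 (S = 7 + 0 = 7)
(S - 80)*158 = (7 - 80)*158 = -73*158 = -11534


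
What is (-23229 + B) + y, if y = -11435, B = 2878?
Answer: -31786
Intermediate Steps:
(-23229 + B) + y = (-23229 + 2878) - 11435 = -20351 - 11435 = -31786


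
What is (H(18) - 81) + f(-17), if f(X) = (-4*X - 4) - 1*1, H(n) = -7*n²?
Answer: -2286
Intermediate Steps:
f(X) = -5 - 4*X (f(X) = (-4 - 4*X) - 1 = -5 - 4*X)
(H(18) - 81) + f(-17) = (-7*18² - 81) + (-5 - 4*(-17)) = (-7*324 - 81) + (-5 + 68) = (-2268 - 81) + 63 = -2349 + 63 = -2286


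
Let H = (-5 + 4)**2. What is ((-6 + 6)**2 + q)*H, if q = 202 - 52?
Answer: 150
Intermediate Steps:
q = 150
H = 1 (H = (-1)**2 = 1)
((-6 + 6)**2 + q)*H = ((-6 + 6)**2 + 150)*1 = (0**2 + 150)*1 = (0 + 150)*1 = 150*1 = 150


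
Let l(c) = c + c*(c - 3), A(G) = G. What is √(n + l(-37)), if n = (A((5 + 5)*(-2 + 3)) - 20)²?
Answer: √1543 ≈ 39.281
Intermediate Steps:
l(c) = c + c*(-3 + c)
n = 100 (n = ((5 + 5)*(-2 + 3) - 20)² = (10*1 - 20)² = (10 - 20)² = (-10)² = 100)
√(n + l(-37)) = √(100 - 37*(-2 - 37)) = √(100 - 37*(-39)) = √(100 + 1443) = √1543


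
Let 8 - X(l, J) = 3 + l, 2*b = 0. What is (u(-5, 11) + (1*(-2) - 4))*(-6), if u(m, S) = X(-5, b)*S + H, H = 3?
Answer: -642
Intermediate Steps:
b = 0 (b = (½)*0 = 0)
X(l, J) = 5 - l (X(l, J) = 8 - (3 + l) = 8 + (-3 - l) = 5 - l)
u(m, S) = 3 + 10*S (u(m, S) = (5 - 1*(-5))*S + 3 = (5 + 5)*S + 3 = 10*S + 3 = 3 + 10*S)
(u(-5, 11) + (1*(-2) - 4))*(-6) = ((3 + 10*11) + (1*(-2) - 4))*(-6) = ((3 + 110) + (-2 - 4))*(-6) = (113 - 6)*(-6) = 107*(-6) = -642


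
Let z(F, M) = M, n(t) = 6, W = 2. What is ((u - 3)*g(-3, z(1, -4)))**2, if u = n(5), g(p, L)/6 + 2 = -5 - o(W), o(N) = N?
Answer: 26244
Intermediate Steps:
g(p, L) = -54 (g(p, L) = -12 + 6*(-5 - 1*2) = -12 + 6*(-5 - 2) = -12 + 6*(-7) = -12 - 42 = -54)
u = 6
((u - 3)*g(-3, z(1, -4)))**2 = ((6 - 3)*(-54))**2 = (3*(-54))**2 = (-162)**2 = 26244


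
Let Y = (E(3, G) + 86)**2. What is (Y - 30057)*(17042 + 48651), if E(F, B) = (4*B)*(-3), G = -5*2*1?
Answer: 813213647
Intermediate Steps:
G = -10 (G = -10*1 = -10)
E(F, B) = -12*B
Y = 42436 (Y = (-12*(-10) + 86)**2 = (120 + 86)**2 = 206**2 = 42436)
(Y - 30057)*(17042 + 48651) = (42436 - 30057)*(17042 + 48651) = 12379*65693 = 813213647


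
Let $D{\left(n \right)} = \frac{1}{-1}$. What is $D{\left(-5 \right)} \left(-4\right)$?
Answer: $4$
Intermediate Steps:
$D{\left(n \right)} = -1$
$D{\left(-5 \right)} \left(-4\right) = \left(-1\right) \left(-4\right) = 4$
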